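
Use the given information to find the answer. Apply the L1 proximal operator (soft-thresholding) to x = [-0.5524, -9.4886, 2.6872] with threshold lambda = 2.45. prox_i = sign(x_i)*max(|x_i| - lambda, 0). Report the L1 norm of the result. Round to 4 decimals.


Soft-thresholding with lambda = 2.45:
prox(-0.5524) = sign(-0.5524)*max(|-0.5524| - 2.45, 0) = 0.0
prox(-9.4886) = sign(-9.4886)*max(|-9.4886| - 2.45, 0) = -7.0386
prox(2.6872) = sign(2.6872)*max(|2.6872| - 2.45, 0) = 0.2372
prox(x) = [0.0, -7.0386, 0.2372]
||prox(x)||_1 = 0.0 + 7.0386 + 0.2372 = 7.2758


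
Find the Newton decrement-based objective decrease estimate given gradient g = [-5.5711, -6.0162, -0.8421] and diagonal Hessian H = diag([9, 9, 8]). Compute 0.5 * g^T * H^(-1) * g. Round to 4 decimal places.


Step 1: H is diagonal, so H^(-1) * g = [-0.619, -0.6685, -0.1053].
Step 2: g^T H^(-1) g = sum_i g_i^2 / H_ii
  = (-5.5711)^2/9 + (-6.0162)^2/9 + (-0.8421)^2/8
  = 3.4486 + 4.0216 + 0.0886 = 7.5588
Step 3: Objective decrease = 0.5 * g^T H^(-1) g = 3.7794


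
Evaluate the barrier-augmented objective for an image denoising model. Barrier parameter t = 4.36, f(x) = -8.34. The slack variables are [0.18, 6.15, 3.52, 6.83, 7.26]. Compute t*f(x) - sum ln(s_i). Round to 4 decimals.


Step 1: Compute log-barrier.
ln values: [-1.7148, 1.8165, 1.2585, 1.9213, 1.9824]
phi = -(-1.7148 + 1.8165 + 1.2585 + 1.9213 + 1.9824) = -5.2638
Step 2: Compute augmented objective.
t*f(x) = 4.36*-8.34 = -36.3624
Total = -36.3624 - 5.2638 = -41.6262


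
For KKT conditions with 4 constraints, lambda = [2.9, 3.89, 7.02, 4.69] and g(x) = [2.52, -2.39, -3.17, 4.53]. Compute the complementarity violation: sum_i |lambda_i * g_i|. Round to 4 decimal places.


KKT complementary slackness check:
lambda_1 * g_1 = 2.9 * 2.52 = 7.308
lambda_2 * g_2 = 3.89 * -2.39 = -9.2971
lambda_3 * g_3 = 7.02 * -3.17 = -22.2534
lambda_4 * g_4 = 4.69 * 4.53 = 21.2457
Total violation = 7.308 + 9.2971 + 22.2534 + 21.2457 = 60.1042


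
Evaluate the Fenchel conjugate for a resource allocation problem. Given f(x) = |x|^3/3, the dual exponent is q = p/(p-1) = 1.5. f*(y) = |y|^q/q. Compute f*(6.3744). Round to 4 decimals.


The conjugate exponent q satisfies 1/p + 1/q = 1.
p = 3, so q = 3/(3 - 1) = 1.5
|y|^q = 6.3744^1.5 = 16.0938
f*(6.3744) = 16.0938 / 1.5 = 10.7292


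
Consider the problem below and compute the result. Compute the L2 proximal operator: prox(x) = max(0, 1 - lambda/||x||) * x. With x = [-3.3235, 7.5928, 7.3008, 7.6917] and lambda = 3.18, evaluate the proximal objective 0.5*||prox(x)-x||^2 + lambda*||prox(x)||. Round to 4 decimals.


Step 1: Compute ||x||.
||x|| = 13.4596
Step 2: Compute scaling factor.
scale = max(0, 1 - 3.18/13.4596) = 0.7637
Step 3: prox(x) = [-2.5383, 5.7989, 5.5759, 5.8744]
||prox(x)|| = 10.2796
Step 4: Proximal objective.
0.5*||prox-x||^2 = 5.0562
lambda*||prox|| = 32.6891
Total = 37.7453


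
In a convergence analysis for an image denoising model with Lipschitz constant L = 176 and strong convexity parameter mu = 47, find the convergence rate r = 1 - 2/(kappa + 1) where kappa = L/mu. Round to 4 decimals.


Step 1: Compute the condition number.
kappa = L/mu = 176/47 = 3.7447
Step 2: Compute the convergence rate.
r = 1 - 2/(kappa + 1) = 1 - 2*mu/(L + mu) = (L - mu)/(L + mu) = 129/223 = 0.5785


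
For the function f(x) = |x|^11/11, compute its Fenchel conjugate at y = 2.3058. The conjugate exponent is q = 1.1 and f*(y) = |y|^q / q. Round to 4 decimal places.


The conjugate exponent q satisfies 1/p + 1/q = 1.
p = 11, so q = 11/(11 - 1) = 1.1
|y|^q = 2.3058^1.1 = 2.5067
f*(2.3058) = 2.5067 / 1.1 = 2.2788


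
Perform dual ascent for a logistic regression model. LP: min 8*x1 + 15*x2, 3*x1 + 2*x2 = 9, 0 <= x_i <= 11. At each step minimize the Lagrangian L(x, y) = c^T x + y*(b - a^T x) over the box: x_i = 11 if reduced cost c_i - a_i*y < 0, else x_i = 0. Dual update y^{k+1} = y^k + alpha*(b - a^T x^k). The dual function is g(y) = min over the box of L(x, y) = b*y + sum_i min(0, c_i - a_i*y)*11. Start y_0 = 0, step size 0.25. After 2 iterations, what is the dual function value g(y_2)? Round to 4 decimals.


Dual ascent for LP: min 8*x1 + 15*x2, 3*x1 + 2*x2 = 9, 0 <= x_i <= 11
Step 1: y^k = 0.0, reduced costs: (8.0, 15.0)
  x^k = (0.0, 0.0), subgradient = b - a^T x = 9.0
  y^{k+1} = 0.0 + 0.25*9.0 = 2.25
Step 2: y^k = 2.25, reduced costs: (1.25, 10.5)
  x^k = (0.0, 0.0), subgradient = b - a^T x = 9.0
  y^{k+1} = 2.25 + 0.25*9.0 = 4.5
Dual objective at y_2 = 4.5: reduced costs (-5.5, 6.0), box minimizer x = (11.0, 0.0)
g(y_2) = b*y + (c1 - a1*y)*x1 + (c2 - a2*y)*x2 = 9*4.5 + (-5.5)*11.0 + 6.0*0.0 = 40.5 - 60.5 + 0.0 = -20.0


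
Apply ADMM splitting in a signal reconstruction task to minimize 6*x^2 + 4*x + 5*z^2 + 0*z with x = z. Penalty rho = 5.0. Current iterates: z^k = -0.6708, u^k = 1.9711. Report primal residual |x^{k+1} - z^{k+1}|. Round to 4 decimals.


ADMM iteration with rho = 5.0, z^k = -0.6708, u^k = 1.9711
Step 1: x-update.
Minimize 6*x^2 + 4*x + (5.0/2)*(x + 0.6708 + 1.9711)^2
FOC: (2*6 + 5.0)*x = -4 + 5.0*(-0.6708 - 1.9711)
x^{k+1} = -1.0123
Step 2: z-update.
Minimize 5*z^2 + 0*z + (5.0/2)*(-1.0123 - z + 1.9711)^2
FOC: (2*5 + 5.0)*z = 0 + 5.0*(-1.0123 + 1.9711)
z^{k+1} = 0.3196
Step 3: u-update.
u^{k+1} = 1.9711 - 1.0123 - 0.3196 = 0.6392
Step 4: Primal residual = |-1.0123 - 0.3196| = 1.3319


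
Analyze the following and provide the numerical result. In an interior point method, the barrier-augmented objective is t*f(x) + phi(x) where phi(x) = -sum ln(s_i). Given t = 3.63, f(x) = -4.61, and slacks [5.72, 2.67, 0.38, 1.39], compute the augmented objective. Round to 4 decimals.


Step 1: Compute log-barrier.
ln values: [1.744, 0.9821, -0.9676, 0.3293]
phi = -(1.744 + 0.9821 - 0.9676 + 0.3293) = -2.0878
Step 2: Compute augmented objective.
t*f(x) = 3.63*-4.61 = -16.7343
Total = -16.7343 - 2.0878 = -18.8221


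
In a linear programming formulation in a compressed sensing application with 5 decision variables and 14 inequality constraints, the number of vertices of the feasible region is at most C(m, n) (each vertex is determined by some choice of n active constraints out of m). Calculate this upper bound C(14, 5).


Each vertex corresponds to some choice of n active constraints out of m, so the number of vertices is at most C(m, n) = m! / (n!(m-n)!).
m = 14, n = 5
Numerator: 14 * 13 * 12 * 11 * 10
Denominator: 5! = 120
C(14, 5) = 2002


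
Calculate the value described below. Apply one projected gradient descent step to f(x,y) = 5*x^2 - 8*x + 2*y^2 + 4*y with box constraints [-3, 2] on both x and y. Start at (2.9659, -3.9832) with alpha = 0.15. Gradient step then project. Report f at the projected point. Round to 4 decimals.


Step 1: Compute gradient at (2.9659, -3.9832).
grad_x = 2*5*2.9659 - 8 = 21.659
grad_y = 2*2*-3.9832 + 4 = -11.9328
Step 2: Gradient step.
x_raw = 2.9659 - 0.15*21.659 = -0.283
y_raw = -3.9832 - 0.15*-11.9328 = -2.1933
Step 3: Project onto [-3, 2].
x_proj = clip(-0.283) = -0.283
y_proj = clip(-2.1933) = -2.1933
Step 4: Evaluate f.
f(-0.283, -2.1933) = 3.5117


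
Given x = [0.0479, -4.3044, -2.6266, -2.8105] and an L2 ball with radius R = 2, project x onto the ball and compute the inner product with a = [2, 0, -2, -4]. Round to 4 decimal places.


Step 1: Compute ||x|| (intermediates to 6 decimals).
||x|| = sqrt(0.0479^2 + (-4.3044)^2 + (-2.6266)^2 + (-2.8105)^2) = 5.773049
Step 2: Project.
Since ||x|| > R, scale = R/||x|| = 2/5.773049 = 0.346437, proj(x) = scale * x
proj(x) = [0.016594, -1.491203, -0.909951, -0.973661]
Step 3: Dot product.
a^T * proj(x) = 2*0.016594 + 0*(-1.491203) - 2*(-0.909951) - 4*(-0.973661) = 5.7477


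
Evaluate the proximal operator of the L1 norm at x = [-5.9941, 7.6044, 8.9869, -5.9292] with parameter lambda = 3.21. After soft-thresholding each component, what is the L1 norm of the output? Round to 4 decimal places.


Soft-thresholding with lambda = 3.21:
prox(-5.9941) = sign(-5.9941)*max(|-5.9941| - 3.21, 0) = -2.7841
prox(7.6044) = sign(7.6044)*max(|7.6044| - 3.21, 0) = 4.3944
prox(8.9869) = sign(8.9869)*max(|8.9869| - 3.21, 0) = 5.7769
prox(-5.9292) = sign(-5.9292)*max(|-5.9292| - 3.21, 0) = -2.7192
prox(x) = [-2.7841, 4.3944, 5.7769, -2.7192]
||prox(x)||_1 = 2.7841 + 4.3944 + 5.7769 + 2.7192 = 15.6746


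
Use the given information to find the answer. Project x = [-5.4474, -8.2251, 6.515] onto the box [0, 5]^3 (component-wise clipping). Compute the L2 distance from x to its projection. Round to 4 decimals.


Project each component onto [0, 5].
clip(-5.4474) = 0.0, clip(-8.2251) = 0.0, clip(6.515) = 5.0
Projection = [0.0, 0.0, 5.0]
Squared diffs: [29.6742, 67.6523, 2.2952]
Distance = sqrt(99.6217) = 9.9811


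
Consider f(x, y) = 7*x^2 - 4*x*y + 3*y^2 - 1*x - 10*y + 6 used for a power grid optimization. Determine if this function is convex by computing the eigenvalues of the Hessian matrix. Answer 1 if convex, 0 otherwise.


The Hessian of f(x,y) = 7*x^2 - 4*x*y + 3*y^2 - 1*x - 10*y + 6 is:
H = [[14, -4], [-4, 6]]
Trace = 14 + 6 = 20
Determinant = 14*6 - (-4)^2 = 68
Discriminant = (20)^2 - 4*68 = 128.0
Eigenvalues: lambda_1 = 4.3431, lambda_2 = 15.6569
The function is convex.

1


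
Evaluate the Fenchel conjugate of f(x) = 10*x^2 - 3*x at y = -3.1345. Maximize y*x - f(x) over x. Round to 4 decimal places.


f*(y) = sup_x {y*x - a*x^2 - b*x} = sup_x {(y-b)*x - a*x^2}
FOC: (y - b) - 2a*x = 0 => x* = (y - b)/(2a)
x* = (-3.1345 + 3)/(2*10) = -0.0067
f*(-3.1345) = (y-b)^2/(4a) = (-3.1345 + 3)^2/(4*10)
= 0.0181/40 = 0.0005


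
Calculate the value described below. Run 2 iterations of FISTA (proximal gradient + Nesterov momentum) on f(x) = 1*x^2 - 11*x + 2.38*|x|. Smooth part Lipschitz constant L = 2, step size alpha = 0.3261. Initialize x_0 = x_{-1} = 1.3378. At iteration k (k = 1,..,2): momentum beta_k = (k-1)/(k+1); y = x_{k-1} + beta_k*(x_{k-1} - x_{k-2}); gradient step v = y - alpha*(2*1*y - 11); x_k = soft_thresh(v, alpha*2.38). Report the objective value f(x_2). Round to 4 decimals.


FISTA on f(x) = 1*x^2 - 11*x + 2.38*|x|
L = 2, alpha = 0.3261
Iteration 1: beta = 0.0, y = 1.3378 + 0.0*(1.3378 - 1.3378) = 1.3378
  grad(y) = -8.3244, v = y - alpha*grad = 4.0524
  prox(v) = soft_thresh(4.0524, 0.7761) = 3.2763
Iteration 2: beta = 0.3333, y = 3.2763 + 0.3333*(3.2763 - 1.3378) = 3.9224
  grad(y) = -3.1551, v = y - alpha*grad = 4.9513
  prox(v) = soft_thresh(4.9513, 0.7761) = 4.1752
f(x_2) = 1*4.1752^2 - 11*4.1752 + 2.38*|4.1752| = -18.5579


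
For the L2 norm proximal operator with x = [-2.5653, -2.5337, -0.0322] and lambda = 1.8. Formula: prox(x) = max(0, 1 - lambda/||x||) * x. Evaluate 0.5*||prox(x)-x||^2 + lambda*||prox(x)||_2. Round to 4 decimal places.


Step 1: Compute ||x||.
||x|| = 3.6058
Step 2: Compute scaling factor.
scale = max(0, 1 - 1.8/3.6058) = 0.5008
Step 3: prox(x) = [-1.2847, -1.2689, -0.0161]
||prox(x)|| = 1.8058
Step 4: Proximal objective.
0.5*||prox-x||^2 = 1.62
lambda*||prox|| = 3.2504
Total = 4.8704


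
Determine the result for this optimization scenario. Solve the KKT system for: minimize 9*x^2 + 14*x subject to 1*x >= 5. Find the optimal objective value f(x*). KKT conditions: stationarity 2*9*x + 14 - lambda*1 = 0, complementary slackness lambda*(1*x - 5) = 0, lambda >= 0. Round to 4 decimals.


Step 1: Try lambda = 0 (constraint inactive).
x_unc = -14/(2*9) = -0.7778
Check: 1*-0.7778 = -0.7778 < 5 -- violated!
Step 2: Constraint must be active: 1*x = 5
x* = 5/1 = 5.0
lambda = (2*9*5.0 + 14)/1 = 104.0
Step 3: Compute optimal value.
f(x*) = 9*5.0^2 + 14*5.0 = 295.0


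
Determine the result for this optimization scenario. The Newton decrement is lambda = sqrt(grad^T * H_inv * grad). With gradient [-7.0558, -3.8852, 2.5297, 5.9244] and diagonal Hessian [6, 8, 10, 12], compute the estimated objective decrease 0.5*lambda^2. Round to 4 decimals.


Step 1: H is diagonal, so H^(-1) * g = [-1.176, -0.4857, 0.253, 0.4937].
Step 2: g^T H^(-1) g = sum_i g_i^2 / H_ii
  = (-7.0558)^2/6 + (-3.8852)^2/8 + (2.5297)^2/10 + (5.9244)^2/12
  = 8.2974 + 1.8868 + 0.6399 + 2.9249 = 13.749
Step 3: Objective decrease = 0.5 * g^T H^(-1) g = 6.8745


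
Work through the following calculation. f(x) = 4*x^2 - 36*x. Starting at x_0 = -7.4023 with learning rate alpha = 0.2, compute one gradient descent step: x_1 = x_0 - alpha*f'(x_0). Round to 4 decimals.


We compute the gradient at x_0 and apply the update.
f'(x) = 8*x - 36
f'(-7.4023) = 8*-7.4023 - 36 = -95.2184
x_1 = -7.4023 - 0.2*-95.2184 = 11.6414


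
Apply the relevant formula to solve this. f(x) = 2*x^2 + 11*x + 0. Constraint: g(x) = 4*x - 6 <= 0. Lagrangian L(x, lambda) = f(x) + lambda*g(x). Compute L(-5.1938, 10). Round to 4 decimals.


Step 1: Evaluate f(x).
f(-5.1938) = 2*(-5.1938)^2 + 11*(-5.1938) + 0 = -3.1807
Step 2: Evaluate g(x).
g(-5.1938) = 4*-5.1938 - 6 = -26.7752
Step 3: Compute Lagrangian.
L = -3.1807 + 10*-26.7752 = -270.9327


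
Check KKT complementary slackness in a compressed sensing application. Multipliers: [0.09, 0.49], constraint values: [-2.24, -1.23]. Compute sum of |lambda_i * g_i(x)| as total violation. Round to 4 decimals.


KKT complementary slackness check:
lambda_1 * g_1 = 0.09 * -2.24 = -0.2016
lambda_2 * g_2 = 0.49 * -1.23 = -0.6027
Total violation = 0.2016 + 0.6027 = 0.8043


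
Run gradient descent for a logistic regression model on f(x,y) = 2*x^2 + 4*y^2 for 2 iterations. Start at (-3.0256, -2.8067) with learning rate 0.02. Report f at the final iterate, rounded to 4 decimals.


Gradient descent on f(x,y) = 2*x^2 + 4*y^2.
Starting point: (-3.0256, -2.8067), alpha = 0.02
Step 1: grad_x = 2*2*-3.0256 = -12.1024, grad_y = 2*4*-2.8067 = -22.4536
  x_1 = -3.0256 - 0.02*-12.1024 = -2.7836
  y_1 = -2.8067 - 0.02*-22.4536 = -2.3576
Step 2: grad_x = 2*2*-2.7836 = -11.1342, grad_y = 2*4*-2.3576 = -18.861
  x_2 = -2.7836 - 0.02*-11.1342 = -2.5609
  y_2 = -2.3576 - 0.02*-18.861 = -1.9804
f(-2.5609, -1.9804) = 2*(-2.5609)^2 + 4*(-1.9804)^2 = 28.8041


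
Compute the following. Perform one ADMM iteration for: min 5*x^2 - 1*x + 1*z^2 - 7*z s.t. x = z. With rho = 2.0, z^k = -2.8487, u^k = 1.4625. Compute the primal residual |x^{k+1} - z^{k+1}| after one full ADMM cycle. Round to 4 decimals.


ADMM iteration with rho = 2.0, z^k = -2.8487, u^k = 1.4625
Step 1: x-update.
Minimize 5*x^2 - 1*x + (2.0/2)*(x + 2.8487 + 1.4625)^2
FOC: (2*5 + 2.0)*x = 1 + 2.0*(-2.8487 - 1.4625)
x^{k+1} = -0.6352
Step 2: z-update.
Minimize 1*z^2 - 7*z + (2.0/2)*(-0.6352 - z + 1.4625)^2
FOC: (2*1 + 2.0)*z = 7 + 2.0*(-0.6352 + 1.4625)
z^{k+1} = 2.1637
Step 3: u-update.
u^{k+1} = 1.4625 - 0.6352 - 2.1637 = -1.3364
Step 4: Primal residual = |-0.6352 - 2.1637| = 2.7989


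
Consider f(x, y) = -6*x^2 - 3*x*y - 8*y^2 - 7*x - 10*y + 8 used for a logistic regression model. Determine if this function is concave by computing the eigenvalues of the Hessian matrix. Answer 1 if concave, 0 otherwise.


The Hessian of f(x,y) = -6*x^2 - 3*x*y - 8*y^2 - 7*x - 10*y + 8 is:
H = [[-12, -3], [-3, -16]]
Trace = -12 - 16 = -28
Determinant = -12*-16 - (-3)^2 = 183
Discriminant = (-28)^2 - 4*183 = 52.0
Eigenvalues: lambda_1 = -17.6056, lambda_2 = -10.3944
The function is concave.

1


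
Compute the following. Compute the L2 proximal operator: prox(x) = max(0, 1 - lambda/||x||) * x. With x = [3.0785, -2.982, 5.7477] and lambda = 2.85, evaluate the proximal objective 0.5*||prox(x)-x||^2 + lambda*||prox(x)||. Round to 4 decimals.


Step 1: Compute ||x||.
||x|| = 7.1698
Step 2: Compute scaling factor.
scale = max(0, 1 - 2.85/7.1698) = 0.6025
Step 3: prox(x) = [1.8548, -1.7966, 3.463]
||prox(x)|| = 4.3198
Step 4: Proximal objective.
0.5*||prox-x||^2 = 4.0613
lambda*||prox|| = 12.3114
Total = 16.3726


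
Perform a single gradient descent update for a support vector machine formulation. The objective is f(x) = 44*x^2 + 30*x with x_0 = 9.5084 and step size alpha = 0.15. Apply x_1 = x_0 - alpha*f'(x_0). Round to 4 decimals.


We compute the gradient at x_0 and apply the update.
f'(x) = 88*x + 30
f'(9.5084) = 88*9.5084 + 30 = 866.7392
x_1 = 9.5084 - 0.15*866.7392 = -120.5025


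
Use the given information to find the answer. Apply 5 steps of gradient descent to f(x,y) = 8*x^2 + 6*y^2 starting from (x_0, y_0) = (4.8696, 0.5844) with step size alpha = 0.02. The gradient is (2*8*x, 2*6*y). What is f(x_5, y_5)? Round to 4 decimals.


Gradient descent on f(x,y) = 8*x^2 + 6*y^2.
Starting point: (4.8696, 0.5844), alpha = 0.02
Step 1: grad_x = 2*8*4.8696 = 77.9136, grad_y = 2*6*0.5844 = 7.0128
  x_1 = 4.8696 - 0.02*77.9136 = 3.3113
  y_1 = 0.5844 - 0.02*7.0128 = 0.4441
Step 2: grad_x = 2*8*3.3113 = 52.9812, grad_y = 2*6*0.4441 = 5.3297
  x_2 = 3.3113 - 0.02*52.9812 = 2.2517
  y_2 = 0.4441 - 0.02*5.3297 = 0.3375
Step 3: grad_x = 2*8*2.2517 = 36.0272, grad_y = 2*6*0.3375 = 4.0506
  x_3 = 2.2517 - 0.02*36.0272 = 1.5312
  y_3 = 0.3375 - 0.02*4.0506 = 0.2565
Step 4: grad_x = 2*8*1.5312 = 24.4985, grad_y = 2*6*0.2565 = 3.0785
  x_4 = 1.5312 - 0.02*24.4985 = 1.0412
  y_4 = 0.2565 - 0.02*3.0785 = 0.195
Step 5: grad_x = 2*8*1.0412 = 16.659, grad_y = 2*6*0.195 = 2.3396
  x_5 = 1.0412 - 0.02*16.659 = 0.708
  y_5 = 0.195 - 0.02*2.3396 = 0.1482
f(0.708, 0.1482) = 8*0.708^2 + 6*0.1482^2 = 4.1419


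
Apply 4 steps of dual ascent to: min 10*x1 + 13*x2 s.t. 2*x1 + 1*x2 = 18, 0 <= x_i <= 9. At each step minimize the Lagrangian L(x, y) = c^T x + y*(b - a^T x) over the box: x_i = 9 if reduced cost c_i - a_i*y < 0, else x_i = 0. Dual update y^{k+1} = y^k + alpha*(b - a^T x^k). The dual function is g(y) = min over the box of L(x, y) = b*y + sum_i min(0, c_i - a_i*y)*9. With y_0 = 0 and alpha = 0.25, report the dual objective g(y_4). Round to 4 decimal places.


Dual ascent for LP: min 10*x1 + 13*x2, 2*x1 + 1*x2 = 18, 0 <= x_i <= 9
Step 1: y^k = 0.0, reduced costs: (10.0, 13.0)
  x^k = (0.0, 0.0), subgradient = b - a^T x = 18.0
  y^{k+1} = 0.0 + 0.25*18.0 = 4.5
Step 2: y^k = 4.5, reduced costs: (1.0, 8.5)
  x^k = (0.0, 0.0), subgradient = b - a^T x = 18.0
  y^{k+1} = 4.5 + 0.25*18.0 = 9.0
Step 3: y^k = 9.0, reduced costs: (-8.0, 4.0)
  x^k = (9.0, 0.0), subgradient = b - a^T x = 0.0
  y^{k+1} = 9.0 + 0.25*0.0 = 9.0
Step 4: y^k = 9.0, reduced costs: (-8.0, 4.0)
  x^k = (9.0, 0.0), subgradient = b - a^T x = 0.0
  y^{k+1} = 9.0 + 0.25*0.0 = 9.0
Dual objective at y_4 = 9.0: reduced costs (-8.0, 4.0), box minimizer x = (9.0, 0.0)
g(y_4) = b*y + (c1 - a1*y)*x1 + (c2 - a2*y)*x2 = 18*9.0 + (-8.0)*9.0 + 4.0*0.0 = 162.0 - 72.0 + 0.0 = 90.0


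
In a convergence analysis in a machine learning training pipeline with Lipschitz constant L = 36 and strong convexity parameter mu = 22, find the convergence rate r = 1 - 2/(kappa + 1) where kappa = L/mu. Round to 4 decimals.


Step 1: Compute the condition number.
kappa = L/mu = 36/22 = 1.6364
Step 2: Compute the convergence rate.
r = 1 - 2/(kappa + 1) = 1 - 2*mu/(L + mu) = (L - mu)/(L + mu) = 14/58 = 0.2414


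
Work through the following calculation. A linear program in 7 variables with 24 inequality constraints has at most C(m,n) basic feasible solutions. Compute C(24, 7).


Each vertex corresponds to some choice of n active constraints out of m, so the number of vertices is at most C(m, n) = m! / (n!(m-n)!).
m = 24, n = 7
Numerator: 24 * 23 * 22 * 21 * 20 * 19 * 18
Denominator: 7! = 5040
C(24, 7) = 346104


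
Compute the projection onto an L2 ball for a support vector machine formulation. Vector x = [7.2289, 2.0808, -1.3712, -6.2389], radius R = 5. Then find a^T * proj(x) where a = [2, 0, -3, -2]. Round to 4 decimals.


Step 1: Compute ||x|| (intermediates to 6 decimals).
||x|| = sqrt(7.2289^2 + 2.0808^2 + (-1.3712)^2 + (-6.2389)^2) = 9.868677
Step 2: Project.
Since ||x|| > R, scale = R/||x|| = 5/9.868677 = 0.506654, proj(x) = scale * x
proj(x) = [3.662551, 1.054246, -0.694724, -3.160964]
Step 3: Dot product.
a^T * proj(x) = 2*3.662551 + 0*1.054246 - 3*(-0.694724) - 2*(-3.160964) = 15.7312


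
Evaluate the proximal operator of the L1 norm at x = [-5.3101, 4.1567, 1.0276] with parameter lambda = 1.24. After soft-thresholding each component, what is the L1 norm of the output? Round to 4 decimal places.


Soft-thresholding with lambda = 1.24:
prox(-5.3101) = sign(-5.3101)*max(|-5.3101| - 1.24, 0) = -4.0701
prox(4.1567) = sign(4.1567)*max(|4.1567| - 1.24, 0) = 2.9167
prox(1.0276) = sign(1.0276)*max(|1.0276| - 1.24, 0) = 0.0
prox(x) = [-4.0701, 2.9167, 0.0]
||prox(x)||_1 = 4.0701 + 2.9167 + 0.0 = 6.9868


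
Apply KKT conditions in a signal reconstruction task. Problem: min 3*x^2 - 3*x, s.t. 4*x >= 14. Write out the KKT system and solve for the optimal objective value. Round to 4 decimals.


Step 1: Try lambda = 0 (constraint inactive).
x_unc = 3/(2*3) = 0.5
Check: 4*0.5 = 2.0 < 14 -- violated!
Step 2: Constraint must be active: 4*x = 14
x* = 14/4 = 3.5
lambda = (2*3*3.5 - 3)/4 = 4.5
Step 3: Compute optimal value.
f(x*) = 3*3.5^2 - 3*3.5 = 26.25


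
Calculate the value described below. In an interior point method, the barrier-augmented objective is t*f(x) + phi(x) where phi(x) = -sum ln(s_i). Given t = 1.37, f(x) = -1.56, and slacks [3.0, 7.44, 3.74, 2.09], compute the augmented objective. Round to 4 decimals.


Step 1: Compute log-barrier.
ln values: [1.0986, 2.0069, 1.3191, 0.7372]
phi = -(1.0986 + 2.0069 + 1.3191 + 0.7372) = -5.1617
Step 2: Compute augmented objective.
t*f(x) = 1.37*-1.56 = -2.1372
Total = -2.1372 - 5.1617 = -7.2989


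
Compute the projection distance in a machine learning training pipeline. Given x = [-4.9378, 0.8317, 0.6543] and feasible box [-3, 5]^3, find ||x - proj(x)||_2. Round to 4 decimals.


Project each component onto [-3, 5].
clip(-4.9378) = -3.0, clip(0.8317) = 0.8317, clip(0.6543) = 0.6543
Projection = [-3.0, 0.8317, 0.6543]
Squared diffs: [3.7551, 0.0, 0.0]
Distance = sqrt(3.7551) = 1.9378


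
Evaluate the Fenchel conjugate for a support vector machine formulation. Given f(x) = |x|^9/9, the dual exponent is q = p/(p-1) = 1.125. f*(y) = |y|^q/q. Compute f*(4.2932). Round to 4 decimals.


The conjugate exponent q satisfies 1/p + 1/q = 1.
p = 9, so q = 9/(9 - 1) = 1.125
|y|^q = 4.2932^1.125 = 5.1508
f*(4.2932) = 5.1508 / 1.125 = 4.5785


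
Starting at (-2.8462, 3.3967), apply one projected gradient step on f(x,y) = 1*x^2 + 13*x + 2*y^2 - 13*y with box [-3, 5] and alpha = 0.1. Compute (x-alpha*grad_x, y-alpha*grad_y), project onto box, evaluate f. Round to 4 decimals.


Step 1: Compute gradient at (-2.8462, 3.3967).
grad_x = 2*1*-2.8462 + 13 = 7.3076
grad_y = 2*2*3.3967 - 13 = 0.5868
Step 2: Gradient step.
x_raw = -2.8462 - 0.1*7.3076 = -3.577
y_raw = 3.3967 - 0.1*0.5868 = 3.338
Step 3: Project onto [-3, 5].
x_proj = clip(-3.577) = -3.0
y_proj = clip(3.338) = 3.338
Step 4: Evaluate f.
f(-3.0, 3.338) = -51.1095


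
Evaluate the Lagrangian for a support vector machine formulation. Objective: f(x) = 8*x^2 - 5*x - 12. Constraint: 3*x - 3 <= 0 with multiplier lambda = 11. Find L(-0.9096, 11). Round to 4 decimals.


Step 1: Evaluate f(x).
f(-0.9096) = 8*(-0.9096)^2 - 5*(-0.9096) - 12 = -0.833
Step 2: Evaluate g(x).
g(-0.9096) = 3*-0.9096 - 3 = -5.7288
Step 3: Compute Lagrangian.
L = -0.833 + 11*-5.7288 = -63.8498


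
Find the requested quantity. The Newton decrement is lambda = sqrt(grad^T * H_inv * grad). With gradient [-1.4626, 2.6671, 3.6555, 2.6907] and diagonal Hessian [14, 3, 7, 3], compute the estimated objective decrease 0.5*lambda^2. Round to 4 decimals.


Step 1: H is diagonal, so H^(-1) * g = [-0.1045, 0.889, 0.5222, 0.8969].
Step 2: g^T H^(-1) g = sum_i g_i^2 / H_ii
  = (-1.4626)^2/14 + (2.6671)^2/3 + (3.6555)^2/7 + (2.6907)^2/3
  = 0.1528 + 2.3711 + 1.909 + 2.4133 = 6.8462
Step 3: Objective decrease = 0.5 * g^T H^(-1) g = 3.4231


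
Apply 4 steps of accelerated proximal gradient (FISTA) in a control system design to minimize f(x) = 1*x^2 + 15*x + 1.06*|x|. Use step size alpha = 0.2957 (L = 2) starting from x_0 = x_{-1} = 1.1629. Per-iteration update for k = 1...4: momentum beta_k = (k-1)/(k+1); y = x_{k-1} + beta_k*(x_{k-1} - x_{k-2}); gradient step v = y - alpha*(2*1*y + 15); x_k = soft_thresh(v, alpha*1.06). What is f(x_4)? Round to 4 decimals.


FISTA on f(x) = 1*x^2 + 15*x + 1.06*|x|
L = 2, alpha = 0.2957
Iteration 1: beta = 0.0, y = 1.1629 + 0.0*(1.1629 - 1.1629) = 1.1629
  grad(y) = 17.3258, v = y - alpha*grad = -3.9603
  prox(v) = soft_thresh(-3.9603, 0.3134) = -3.6469
Iteration 2: beta = 0.3333, y = -3.6469 + 0.3333*(-3.6469 - 1.1629) = -5.2502
  grad(y) = 4.4997, v = y - alpha*grad = -6.5807
  prox(v) = soft_thresh(-6.5807, 0.3134) = -6.2673
Iteration 3: beta = 0.5, y = -6.2673 + 0.5*(-6.2673 + 3.6469) = -7.5775
  grad(y) = -0.1549, v = y - alpha*grad = -7.5317
  prox(v) = soft_thresh(-7.5317, 0.3134) = -7.2182
Iteration 4: beta = 0.6, y = -7.2182 + 0.6*(-7.2182 + 6.2673) = -7.7888
  grad(y) = -0.5775, v = y - alpha*grad = -7.618
  prox(v) = soft_thresh(-7.618, 0.3134) = -7.3045
f(x_4) = 1*(-7.3045)^2 + 15*(-7.3045) + 1.06*|-7.3045| = -48.469


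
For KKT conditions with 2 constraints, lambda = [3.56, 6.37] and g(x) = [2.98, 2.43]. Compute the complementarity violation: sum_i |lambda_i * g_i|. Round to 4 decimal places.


KKT complementary slackness check:
lambda_1 * g_1 = 3.56 * 2.98 = 10.6088
lambda_2 * g_2 = 6.37 * 2.43 = 15.4791
Total violation = 10.6088 + 15.4791 = 26.0879


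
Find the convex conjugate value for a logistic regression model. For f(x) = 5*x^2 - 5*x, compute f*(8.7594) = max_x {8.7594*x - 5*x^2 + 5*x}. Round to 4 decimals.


f*(y) = sup_x {y*x - a*x^2 - b*x} = sup_x {(y-b)*x - a*x^2}
FOC: (y - b) - 2a*x = 0 => x* = (y - b)/(2a)
x* = (8.7594 + 5)/(2*5) = 1.3759
f*(8.7594) = (y-b)^2/(4a) = (8.7594 + 5)^2/(4*5)
= 189.3211/20 = 9.4661


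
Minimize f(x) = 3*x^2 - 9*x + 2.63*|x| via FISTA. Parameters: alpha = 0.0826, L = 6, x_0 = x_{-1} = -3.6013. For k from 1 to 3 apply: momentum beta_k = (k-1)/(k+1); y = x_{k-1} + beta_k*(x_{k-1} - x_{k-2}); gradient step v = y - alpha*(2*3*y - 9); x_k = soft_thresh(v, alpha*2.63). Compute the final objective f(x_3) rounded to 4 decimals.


FISTA on f(x) = 3*x^2 - 9*x + 2.63*|x|
L = 6, alpha = 0.0826
Iteration 1: beta = 0.0, y = -3.6013 + 0.0*(-3.6013 + 3.6013) = -3.6013
  grad(y) = -30.6078, v = y - alpha*grad = -1.0731
  prox(v) = soft_thresh(-1.0731, 0.2172) = -0.8559
Iteration 2: beta = 0.3333, y = -0.8559 + 0.3333*(-0.8559 + 3.6013) = 0.0593
  grad(y) = -8.6443, v = y - alpha*grad = 0.7733
  prox(v) = soft_thresh(0.7733, 0.2172) = 0.5561
Iteration 3: beta = 0.5, y = 0.5561 + 0.5*(0.5561 + 0.8559) = 1.262
  grad(y) = -1.4278, v = y - alpha*grad = 1.38
  prox(v) = soft_thresh(1.38, 0.2172) = 1.1627
f(x_3) = 3*1.1627^2 - 9*1.1627 + 2.63*|1.1627| = -3.3508


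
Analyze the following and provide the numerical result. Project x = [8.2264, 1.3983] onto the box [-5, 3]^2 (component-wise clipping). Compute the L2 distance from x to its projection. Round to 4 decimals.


Project each component onto [-5, 3].
clip(8.2264) = 3.0, clip(1.3983) = 1.3983
Projection = [3.0, 1.3983]
Squared diffs: [27.3153, 0.0]
Distance = sqrt(27.3153) = 5.2264


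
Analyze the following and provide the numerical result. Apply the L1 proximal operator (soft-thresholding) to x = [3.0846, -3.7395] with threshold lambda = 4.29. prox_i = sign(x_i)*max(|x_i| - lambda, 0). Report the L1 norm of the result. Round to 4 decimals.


Soft-thresholding with lambda = 4.29:
prox(3.0846) = sign(3.0846)*max(|3.0846| - 4.29, 0) = 0.0
prox(-3.7395) = sign(-3.7395)*max(|-3.7395| - 4.29, 0) = 0.0
prox(x) = [0.0, 0.0]
||prox(x)||_1 = 0.0 + 0.0 = 0.0


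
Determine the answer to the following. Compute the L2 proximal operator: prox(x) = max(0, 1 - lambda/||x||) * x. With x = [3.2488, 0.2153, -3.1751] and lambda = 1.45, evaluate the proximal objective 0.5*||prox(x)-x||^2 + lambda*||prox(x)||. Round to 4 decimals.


Step 1: Compute ||x||.
||x|| = 4.5478
Step 2: Compute scaling factor.
scale = max(0, 1 - 1.45/4.5478) = 0.6812
Step 3: prox(x) = [2.213, 0.1467, -2.1628]
||prox(x)|| = 3.0978
Step 4: Proximal objective.
0.5*||prox-x||^2 = 1.0513
lambda*||prox|| = 4.4918
Total = 5.543


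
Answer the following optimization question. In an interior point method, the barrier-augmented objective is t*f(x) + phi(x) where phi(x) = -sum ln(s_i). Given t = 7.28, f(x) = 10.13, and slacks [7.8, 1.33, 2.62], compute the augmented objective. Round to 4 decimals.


Step 1: Compute log-barrier.
ln values: [2.0541, 0.2852, 0.9632]
phi = -(2.0541 + 0.2852 + 0.9632) = -3.3025
Step 2: Compute augmented objective.
t*f(x) = 7.28*10.13 = 73.7464
Total = 73.7464 - 3.3025 = 70.4439


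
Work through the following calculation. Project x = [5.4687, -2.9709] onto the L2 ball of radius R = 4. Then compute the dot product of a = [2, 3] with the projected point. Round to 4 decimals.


Step 1: Compute ||x|| (intermediates to 6 decimals).
||x|| = sqrt(5.4687^2 + (-2.9709)^2) = 6.223578
Step 2: Project.
Since ||x|| > R, scale = R/||x|| = 4/6.223578 = 0.642717, proj(x) = scale * x
proj(x) = [3.514826, -1.909448]
Step 3: Dot product.
a^T * proj(x) = 2*3.514826 + 3*(-1.909448) = 1.3013


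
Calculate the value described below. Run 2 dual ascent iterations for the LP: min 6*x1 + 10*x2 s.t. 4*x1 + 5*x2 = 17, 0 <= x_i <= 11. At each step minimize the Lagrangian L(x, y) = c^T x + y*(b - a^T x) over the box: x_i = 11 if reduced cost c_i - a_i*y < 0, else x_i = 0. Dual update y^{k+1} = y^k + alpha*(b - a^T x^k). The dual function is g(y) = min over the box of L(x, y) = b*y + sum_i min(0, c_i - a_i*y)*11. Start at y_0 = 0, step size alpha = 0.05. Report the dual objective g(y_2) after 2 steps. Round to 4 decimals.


Dual ascent for LP: min 6*x1 + 10*x2, 4*x1 + 5*x2 = 17, 0 <= x_i <= 11
Step 1: y^k = 0.0, reduced costs: (6.0, 10.0)
  x^k = (0.0, 0.0), subgradient = b - a^T x = 17.0
  y^{k+1} = 0.0 + 0.05*17.0 = 0.85
Step 2: y^k = 0.85, reduced costs: (2.6, 5.75)
  x^k = (0.0, 0.0), subgradient = b - a^T x = 17.0
  y^{k+1} = 0.85 + 0.05*17.0 = 1.7
Dual objective at y_2 = 1.7: reduced costs (-0.8, 1.5), box minimizer x = (11.0, 0.0)
g(y_2) = b*y + (c1 - a1*y)*x1 + (c2 - a2*y)*x2 = 17*1.7 + (-0.8)*11.0 + 1.5*0.0 = 28.9 - 8.8 + 0.0 = 20.1


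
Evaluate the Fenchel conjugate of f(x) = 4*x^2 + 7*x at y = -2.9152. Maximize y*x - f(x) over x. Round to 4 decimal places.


f*(y) = sup_x {y*x - a*x^2 - b*x} = sup_x {(y-b)*x - a*x^2}
FOC: (y - b) - 2a*x = 0 => x* = (y - b)/(2a)
x* = (-2.9152 - 7)/(2*4) = -1.2394
f*(-2.9152) = (y-b)^2/(4a) = (-2.9152 - 7)^2/(4*4)
= 98.3112/16 = 6.1444


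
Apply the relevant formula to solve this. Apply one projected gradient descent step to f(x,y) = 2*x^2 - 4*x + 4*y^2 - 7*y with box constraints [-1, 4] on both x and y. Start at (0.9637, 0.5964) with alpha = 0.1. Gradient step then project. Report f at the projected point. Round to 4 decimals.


Step 1: Compute gradient at (0.9637, 0.5964).
grad_x = 2*2*0.9637 - 4 = -0.1452
grad_y = 2*4*0.5964 - 7 = -2.2288
Step 2: Gradient step.
x_raw = 0.9637 - 0.1*-0.1452 = 0.9782
y_raw = 0.5964 - 0.1*-2.2288 = 0.8193
Step 3: Project onto [-1, 4].
x_proj = clip(0.9782) = 0.9782
y_proj = clip(0.8193) = 0.8193
Step 4: Evaluate f.
f(0.9782, 0.8193) = -5.0491


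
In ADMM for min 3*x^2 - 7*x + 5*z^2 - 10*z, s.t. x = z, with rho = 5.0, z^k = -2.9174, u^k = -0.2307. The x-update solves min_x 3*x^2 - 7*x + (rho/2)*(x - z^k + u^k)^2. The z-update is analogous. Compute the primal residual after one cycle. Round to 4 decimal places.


ADMM iteration with rho = 5.0, z^k = -2.9174, u^k = -0.2307
Step 1: x-update.
Minimize 3*x^2 - 7*x + (5.0/2)*(x + 2.9174 - 0.2307)^2
FOC: (2*3 + 5.0)*x = 7 + 5.0*(-2.9174 + 0.2307)
x^{k+1} = -0.5849
Step 2: z-update.
Minimize 5*z^2 - 10*z + (5.0/2)*(-0.5849 - z - 0.2307)^2
FOC: (2*5 + 5.0)*z = 10 + 5.0*(-0.5849 - 0.2307)
z^{k+1} = 0.3948
Step 3: u-update.
u^{k+1} = -0.2307 - 0.5849 - 0.3948 = -1.2104
Step 4: Primal residual = |-0.5849 - 0.3948| = 0.9797


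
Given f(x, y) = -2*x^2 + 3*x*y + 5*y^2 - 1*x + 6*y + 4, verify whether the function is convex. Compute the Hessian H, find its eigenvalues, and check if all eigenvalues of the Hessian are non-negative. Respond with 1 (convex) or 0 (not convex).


The Hessian of f(x,y) = -2*x^2 + 3*x*y + 5*y^2 - 1*x + 6*y + 4 is:
H = [[-4, 3], [3, 10]]
Trace = -4 + 10 = 6
Determinant = -4*10 - (3)^2 = -49
Discriminant = (6)^2 - 4*-49 = 232.0
Eigenvalues: lambda_1 = -4.6158, lambda_2 = 10.6158
The function is not convex.

0


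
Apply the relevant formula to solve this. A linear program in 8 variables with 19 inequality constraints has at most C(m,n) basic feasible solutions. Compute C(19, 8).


Each vertex corresponds to some choice of n active constraints out of m, so the number of vertices is at most C(m, n) = m! / (n!(m-n)!).
m = 19, n = 8
Numerator: 19 * 18 * 17 * 16 * 15 * 14 * 13 * 12
Denominator: 8! = 40320
C(19, 8) = 75582


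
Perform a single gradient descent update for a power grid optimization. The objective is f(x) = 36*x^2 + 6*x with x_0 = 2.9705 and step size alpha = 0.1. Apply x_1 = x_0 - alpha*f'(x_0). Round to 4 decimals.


We compute the gradient at x_0 and apply the update.
f'(x) = 72*x + 6
f'(2.9705) = 72*2.9705 + 6 = 219.876
x_1 = 2.9705 - 0.1*219.876 = -19.0171


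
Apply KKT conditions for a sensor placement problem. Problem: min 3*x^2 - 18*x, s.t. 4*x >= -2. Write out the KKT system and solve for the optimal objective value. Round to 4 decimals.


Step 1: Try lambda = 0 (constraint inactive).
Stationarity: 2*3*x - 18 = 0
x* = 18/(2*3) = 3.0
Check constraint: 4*3.0 = 12.0 >= -2 -- satisfied.
Step 2: Compute optimal value.
f(x*) = 3*3.0^2 - 18*3.0 = -27.0


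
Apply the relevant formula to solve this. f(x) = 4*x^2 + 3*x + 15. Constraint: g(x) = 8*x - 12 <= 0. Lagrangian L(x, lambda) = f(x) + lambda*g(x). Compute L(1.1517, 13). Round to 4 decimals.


Step 1: Evaluate f(x).
f(1.1517) = 4*1.1517^2 + 3*1.1517 + 15 = 23.7608
Step 2: Evaluate g(x).
g(1.1517) = 8*1.1517 - 12 = -2.7864
Step 3: Compute Lagrangian.
L = 23.7608 + 13*-2.7864 = -12.4624


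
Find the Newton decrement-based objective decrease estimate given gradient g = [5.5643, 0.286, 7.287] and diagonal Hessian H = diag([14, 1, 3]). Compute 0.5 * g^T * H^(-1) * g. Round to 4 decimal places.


Step 1: H is diagonal, so H^(-1) * g = [0.3975, 0.286, 2.429].
Step 2: g^T H^(-1) g = sum_i g_i^2 / H_ii
  = (5.5643)^2/14 + (0.286)^2/1 + (7.287)^2/3
  = 2.2115 + 0.0818 + 17.7001 = 19.9935
Step 3: Objective decrease = 0.5 * g^T H^(-1) g = 9.9967


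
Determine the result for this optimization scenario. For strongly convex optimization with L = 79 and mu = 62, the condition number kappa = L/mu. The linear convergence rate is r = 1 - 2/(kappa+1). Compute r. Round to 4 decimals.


Step 1: Compute the condition number.
kappa = L/mu = 79/62 = 1.2742
Step 2: Compute the convergence rate.
r = 1 - 2/(kappa + 1) = 1 - 2*mu/(L + mu) = (L - mu)/(L + mu) = 17/141 = 0.1206


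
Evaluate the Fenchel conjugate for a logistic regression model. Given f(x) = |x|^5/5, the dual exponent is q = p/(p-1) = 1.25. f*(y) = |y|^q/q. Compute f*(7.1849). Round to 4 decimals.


The conjugate exponent q satisfies 1/p + 1/q = 1.
p = 5, so q = 5/(5 - 1) = 1.25
|y|^q = 7.1849^1.25 = 11.7632
f*(7.1849) = 11.7632 / 1.25 = 9.4106


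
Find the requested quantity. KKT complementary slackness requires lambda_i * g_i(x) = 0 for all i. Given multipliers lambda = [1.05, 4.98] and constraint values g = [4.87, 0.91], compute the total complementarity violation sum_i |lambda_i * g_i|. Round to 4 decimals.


KKT complementary slackness check:
lambda_1 * g_1 = 1.05 * 4.87 = 5.1135
lambda_2 * g_2 = 4.98 * 0.91 = 4.5318
Total violation = 5.1135 + 4.5318 = 9.6453


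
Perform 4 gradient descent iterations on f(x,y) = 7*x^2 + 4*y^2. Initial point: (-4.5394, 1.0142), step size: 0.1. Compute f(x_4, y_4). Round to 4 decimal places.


Gradient descent on f(x,y) = 7*x^2 + 4*y^2.
Starting point: (-4.5394, 1.0142), alpha = 0.1
Step 1: grad_x = 2*7*-4.5394 = -63.5516, grad_y = 2*4*1.0142 = 8.1136
  x_1 = -4.5394 - 0.1*-63.5516 = 1.8158
  y_1 = 1.0142 - 0.1*8.1136 = 0.2028
Step 2: grad_x = 2*7*1.8158 = 25.4206, grad_y = 2*4*0.2028 = 1.6227
  x_2 = 1.8158 - 0.1*25.4206 = -0.7263
  y_2 = 0.2028 - 0.1*1.6227 = 0.0406
Step 3: grad_x = 2*7*-0.7263 = -10.1683, grad_y = 2*4*0.0406 = 0.3245
  x_3 = -0.7263 - 0.1*-10.1683 = 0.2905
  y_3 = 0.0406 - 0.1*0.3245 = 0.0081
Step 4: grad_x = 2*7*0.2905 = 4.0673, grad_y = 2*4*0.0081 = 0.0649
  x_4 = 0.2905 - 0.1*4.0673 = -0.1162
  y_4 = 0.0081 - 0.1*0.0649 = 0.0016
f(-0.1162, 0.0016) = 7*(-0.1162)^2 + 4*0.0016^2 = 0.0945


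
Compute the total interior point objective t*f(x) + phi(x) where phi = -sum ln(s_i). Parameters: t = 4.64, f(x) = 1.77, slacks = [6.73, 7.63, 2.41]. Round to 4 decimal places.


Step 1: Compute log-barrier.
ln values: [1.9066, 2.0321, 0.8796]
phi = -(1.9066 + 2.0321 + 0.8796) = -4.8183
Step 2: Compute augmented objective.
t*f(x) = 4.64*1.77 = 8.2128
Total = 8.2128 - 4.8183 = 3.3945


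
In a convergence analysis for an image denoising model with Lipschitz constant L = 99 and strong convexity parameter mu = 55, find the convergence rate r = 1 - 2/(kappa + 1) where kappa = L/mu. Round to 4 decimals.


Step 1: Compute the condition number.
kappa = L/mu = 99/55 = 1.8
Step 2: Compute the convergence rate.
r = 1 - 2/(kappa + 1) = 1 - 2*mu/(L + mu) = (L - mu)/(L + mu) = 44/154 = 0.2857


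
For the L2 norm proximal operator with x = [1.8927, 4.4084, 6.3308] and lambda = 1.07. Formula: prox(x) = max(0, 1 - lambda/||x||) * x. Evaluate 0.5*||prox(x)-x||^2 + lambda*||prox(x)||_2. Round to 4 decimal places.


Step 1: Compute ||x||.
||x|| = 7.9433
Step 2: Compute scaling factor.
scale = max(0, 1 - 1.07/7.9433) = 0.8653
Step 3: prox(x) = [1.6377, 3.8146, 5.478]
||prox(x)|| = 6.8733
Step 4: Proximal objective.
0.5*||prox-x||^2 = 0.5725
lambda*||prox|| = 7.3544
Total = 7.9268


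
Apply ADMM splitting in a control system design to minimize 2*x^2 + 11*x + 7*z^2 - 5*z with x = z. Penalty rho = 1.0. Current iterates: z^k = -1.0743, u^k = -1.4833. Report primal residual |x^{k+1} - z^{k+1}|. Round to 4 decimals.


ADMM iteration with rho = 1.0, z^k = -1.0743, u^k = -1.4833
Step 1: x-update.
Minimize 2*x^2 + 11*x + (1.0/2)*(x + 1.0743 - 1.4833)^2
FOC: (2*2 + 1.0)*x = -11 + 1.0*(-1.0743 + 1.4833)
x^{k+1} = -2.1182
Step 2: z-update.
Minimize 7*z^2 - 5*z + (1.0/2)*(-2.1182 - z - 1.4833)^2
FOC: (2*7 + 1.0)*z = 5 + 1.0*(-2.1182 - 1.4833)
z^{k+1} = 0.0932
Step 3: u-update.
u^{k+1} = -1.4833 - 2.1182 - 0.0932 = -3.6947
Step 4: Primal residual = |-2.1182 - 0.0932| = 2.2114


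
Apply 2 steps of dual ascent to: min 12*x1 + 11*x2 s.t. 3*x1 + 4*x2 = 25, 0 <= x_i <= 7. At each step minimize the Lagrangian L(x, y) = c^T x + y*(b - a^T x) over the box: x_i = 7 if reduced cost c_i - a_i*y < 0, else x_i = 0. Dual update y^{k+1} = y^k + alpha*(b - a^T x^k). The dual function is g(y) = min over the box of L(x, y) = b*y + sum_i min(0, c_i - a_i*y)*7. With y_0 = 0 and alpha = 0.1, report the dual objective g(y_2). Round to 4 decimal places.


Dual ascent for LP: min 12*x1 + 11*x2, 3*x1 + 4*x2 = 25, 0 <= x_i <= 7
Step 1: y^k = 0.0, reduced costs: (12.0, 11.0)
  x^k = (0.0, 0.0), subgradient = b - a^T x = 25.0
  y^{k+1} = 0.0 + 0.1*25.0 = 2.5
Step 2: y^k = 2.5, reduced costs: (4.5, 1.0)
  x^k = (0.0, 0.0), subgradient = b - a^T x = 25.0
  y^{k+1} = 2.5 + 0.1*25.0 = 5.0
Dual objective at y_2 = 5.0: reduced costs (-3.0, -9.0), box minimizer x = (7.0, 7.0)
g(y_2) = b*y + (c1 - a1*y)*x1 + (c2 - a2*y)*x2 = 25*5.0 + (-3.0)*7.0 + (-9.0)*7.0 = 125.0 - 21.0 - 63.0 = 41.0


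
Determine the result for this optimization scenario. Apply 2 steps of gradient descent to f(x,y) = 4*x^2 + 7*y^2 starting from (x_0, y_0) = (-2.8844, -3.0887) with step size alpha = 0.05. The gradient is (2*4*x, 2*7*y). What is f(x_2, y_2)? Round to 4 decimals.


Gradient descent on f(x,y) = 4*x^2 + 7*y^2.
Starting point: (-2.8844, -3.0887), alpha = 0.05
Step 1: grad_x = 2*4*-2.8844 = -23.0752, grad_y = 2*7*-3.0887 = -43.2418
  x_1 = -2.8844 - 0.05*-23.0752 = -1.7306
  y_1 = -3.0887 - 0.05*-43.2418 = -0.9266
Step 2: grad_x = 2*4*-1.7306 = -13.8451, grad_y = 2*7*-0.9266 = -12.9725
  x_2 = -1.7306 - 0.05*-13.8451 = -1.0384
  y_2 = -0.9266 - 0.05*-12.9725 = -0.278
f(-1.0384, -0.278) = 4*(-1.0384)^2 + 7*(-0.278)^2 = 4.8539


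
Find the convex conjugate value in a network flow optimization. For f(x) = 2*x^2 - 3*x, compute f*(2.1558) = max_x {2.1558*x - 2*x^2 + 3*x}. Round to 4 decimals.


f*(y) = sup_x {y*x - a*x^2 - b*x} = sup_x {(y-b)*x - a*x^2}
FOC: (y - b) - 2a*x = 0 => x* = (y - b)/(2a)
x* = (2.1558 + 3)/(2*2) = 1.289
f*(2.1558) = (y-b)^2/(4a) = (2.1558 + 3)^2/(4*2)
= 26.5823/8 = 3.3228
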